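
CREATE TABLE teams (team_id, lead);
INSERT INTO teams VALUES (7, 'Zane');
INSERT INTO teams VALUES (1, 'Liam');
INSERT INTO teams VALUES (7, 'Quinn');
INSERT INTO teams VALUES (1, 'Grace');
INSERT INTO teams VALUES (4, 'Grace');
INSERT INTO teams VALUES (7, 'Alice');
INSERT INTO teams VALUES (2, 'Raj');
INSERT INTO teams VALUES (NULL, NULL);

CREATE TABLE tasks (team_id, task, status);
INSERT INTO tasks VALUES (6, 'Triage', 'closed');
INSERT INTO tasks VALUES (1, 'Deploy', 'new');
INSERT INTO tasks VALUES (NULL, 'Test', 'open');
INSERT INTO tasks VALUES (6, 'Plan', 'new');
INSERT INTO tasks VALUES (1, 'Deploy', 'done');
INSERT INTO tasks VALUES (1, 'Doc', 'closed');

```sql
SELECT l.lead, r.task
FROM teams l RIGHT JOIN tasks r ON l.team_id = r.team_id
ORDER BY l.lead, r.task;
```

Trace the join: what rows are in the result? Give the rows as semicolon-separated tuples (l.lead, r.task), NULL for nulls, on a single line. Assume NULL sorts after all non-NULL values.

RIGHT JOIN keeps every row from `tasks`; unmatched rows get NULL for `teams`'s columns.
Matching on l.team_id = r.team_id. A NULL in a compared column never satisfies the condition.
- l[0] team_id=7 → no match.
- l[1] team_id=1 → 3 match(es) in r → 3 row(s).
- l[2] team_id=7 → no match.
- l[3] team_id=1 → 3 match(es) in r → 3 row(s).
- l[4] team_id=4 → no match.
- l[5] team_id=7 → no match.
- l[6] team_id=2 → no match.
- l[7] team_id=NULL → no match.
- plus 3 unmatched r row(s), each kept with NULL l columns.
After projecting and ordering:
l.lead | r.task
Grace | Deploy
Grace | Deploy
Grace | Doc
Liam | Deploy
Liam | Deploy
Liam | Doc
NULL | Plan
NULL | Test
NULL | Triage

(Grace, Deploy); (Grace, Deploy); (Grace, Doc); (Liam, Deploy); (Liam, Deploy); (Liam, Doc); (NULL, Plan); (NULL, Test); (NULL, Triage)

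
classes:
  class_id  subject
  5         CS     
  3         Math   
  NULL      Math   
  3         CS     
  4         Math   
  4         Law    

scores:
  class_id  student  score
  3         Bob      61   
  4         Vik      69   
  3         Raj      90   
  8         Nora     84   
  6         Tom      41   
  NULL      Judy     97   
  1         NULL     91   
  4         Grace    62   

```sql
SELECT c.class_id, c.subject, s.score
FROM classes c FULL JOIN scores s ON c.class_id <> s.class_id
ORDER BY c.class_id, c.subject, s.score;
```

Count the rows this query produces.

29

FULL OUTER JOIN keeps every row from both sides; unmatched rows get NULL for the other side's columns.
Matching on c.class_id <> s.class_id. A NULL in a compared column never satisfies the condition.
Matched pairs: 27; unmatched c rows kept: 1; unmatched s rows kept: 1.
Total: 27 matched + 2 padded = 29 rows.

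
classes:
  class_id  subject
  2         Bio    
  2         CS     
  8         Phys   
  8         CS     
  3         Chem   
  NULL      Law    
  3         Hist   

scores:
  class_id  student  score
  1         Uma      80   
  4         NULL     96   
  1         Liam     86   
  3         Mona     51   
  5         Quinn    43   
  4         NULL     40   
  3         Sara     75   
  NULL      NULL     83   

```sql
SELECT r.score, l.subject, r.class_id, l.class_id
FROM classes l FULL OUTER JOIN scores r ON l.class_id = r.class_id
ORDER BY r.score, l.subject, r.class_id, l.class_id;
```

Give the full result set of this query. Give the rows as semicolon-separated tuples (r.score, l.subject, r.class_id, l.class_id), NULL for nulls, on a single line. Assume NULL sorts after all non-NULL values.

(40, NULL, 4, NULL); (43, NULL, 5, NULL); (51, Chem, 3, 3); (51, Hist, 3, 3); (75, Chem, 3, 3); (75, Hist, 3, 3); (80, NULL, 1, NULL); (83, NULL, NULL, NULL); (86, NULL, 1, NULL); (96, NULL, 4, NULL); (NULL, Bio, NULL, 2); (NULL, CS, NULL, 2); (NULL, CS, NULL, 8); (NULL, Law, NULL, NULL); (NULL, Phys, NULL, 8)

FULL OUTER JOIN keeps every row from both sides; unmatched rows get NULL for the other side's columns.
Matching on l.class_id = r.class_id. A NULL in a compared column never satisfies the condition.
- class_id=2: no r row matches, row kept with r columns NULL.
- class_id=2: no r row matches, row kept with r columns NULL.
- class_id=8: no r row matches, row kept with r columns NULL.
- class_id=8: no r row matches, row kept with r columns NULL.
- class_id=3: 2 matching r row(s), so 2 row(s) emitted.
- class_id=NULL: no r row matches, row kept with r columns NULL.
- class_id=3: 2 matching r row(s), so 2 row(s) emitted.
- 6 row(s) from r found no l partner → padded with NULL.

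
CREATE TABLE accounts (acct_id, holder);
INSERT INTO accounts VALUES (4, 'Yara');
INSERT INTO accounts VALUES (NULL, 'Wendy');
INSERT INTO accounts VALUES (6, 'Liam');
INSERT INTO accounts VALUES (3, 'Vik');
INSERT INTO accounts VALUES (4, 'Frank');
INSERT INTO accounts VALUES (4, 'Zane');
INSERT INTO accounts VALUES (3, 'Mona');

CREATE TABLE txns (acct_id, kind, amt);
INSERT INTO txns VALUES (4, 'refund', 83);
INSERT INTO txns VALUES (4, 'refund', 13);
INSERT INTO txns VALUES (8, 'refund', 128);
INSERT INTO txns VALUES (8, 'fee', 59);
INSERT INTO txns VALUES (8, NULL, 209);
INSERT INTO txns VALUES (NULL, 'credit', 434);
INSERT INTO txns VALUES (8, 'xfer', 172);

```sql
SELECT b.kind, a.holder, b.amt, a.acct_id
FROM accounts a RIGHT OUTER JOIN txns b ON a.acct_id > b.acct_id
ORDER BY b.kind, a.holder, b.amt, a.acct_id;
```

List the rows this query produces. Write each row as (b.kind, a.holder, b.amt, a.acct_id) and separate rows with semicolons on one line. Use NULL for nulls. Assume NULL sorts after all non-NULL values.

RIGHT JOIN keeps every row from `txns`; unmatched rows get NULL for `accounts`'s columns.
Matching on a.acct_id > b.acct_id. A NULL in a compared column never satisfies the condition.
- acct_id=4: no matching b row.
- acct_id=NULL: no matching b row.
- acct_id=6: 2 matching b row(s), so 2 row(s) emitted.
- acct_id=3: no matching b row.
- acct_id=4: no matching b row.
- acct_id=4: no matching b row.
- acct_id=3: no matching b row.
- plus 5 unmatched b row(s), each kept with NULL a columns.
After projecting and ordering:
b.kind | a.holder | b.amt | a.acct_id
credit | NULL | 434 | NULL
fee | NULL | 59 | NULL
refund | Liam | 13 | 6
refund | Liam | 83 | 6
refund | NULL | 128 | NULL
xfer | NULL | 172 | NULL
NULL | NULL | 209 | NULL

(credit, NULL, 434, NULL); (fee, NULL, 59, NULL); (refund, Liam, 13, 6); (refund, Liam, 83, 6); (refund, NULL, 128, NULL); (xfer, NULL, 172, NULL); (NULL, NULL, 209, NULL)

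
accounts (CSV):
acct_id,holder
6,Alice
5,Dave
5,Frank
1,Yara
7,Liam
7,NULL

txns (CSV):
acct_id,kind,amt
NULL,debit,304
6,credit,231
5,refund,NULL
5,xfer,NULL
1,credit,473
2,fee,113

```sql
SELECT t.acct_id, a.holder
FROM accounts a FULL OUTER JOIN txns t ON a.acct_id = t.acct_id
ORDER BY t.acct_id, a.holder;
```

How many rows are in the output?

10

FULL OUTER JOIN keeps every row from both sides; unmatched rows get NULL for the other side's columns.
Matching on a.acct_id = t.acct_id. A NULL in a compared column never satisfies the condition.
Matched pairs: 6; unmatched a rows kept: 2; unmatched t rows kept: 2.
Total: 6 matched + 4 padded = 10 rows.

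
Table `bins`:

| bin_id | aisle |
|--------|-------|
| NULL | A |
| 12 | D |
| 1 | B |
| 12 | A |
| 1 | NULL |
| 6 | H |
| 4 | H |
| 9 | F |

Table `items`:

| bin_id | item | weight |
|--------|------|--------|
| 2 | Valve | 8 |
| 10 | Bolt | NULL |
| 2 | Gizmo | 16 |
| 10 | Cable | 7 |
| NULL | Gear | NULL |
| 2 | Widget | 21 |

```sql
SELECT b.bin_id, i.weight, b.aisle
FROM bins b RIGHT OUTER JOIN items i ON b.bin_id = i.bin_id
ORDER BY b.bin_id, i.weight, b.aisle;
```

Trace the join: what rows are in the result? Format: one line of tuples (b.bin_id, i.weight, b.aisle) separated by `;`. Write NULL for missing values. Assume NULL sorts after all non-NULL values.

(NULL, 7, NULL); (NULL, 8, NULL); (NULL, 16, NULL); (NULL, 21, NULL); (NULL, NULL, NULL); (NULL, NULL, NULL)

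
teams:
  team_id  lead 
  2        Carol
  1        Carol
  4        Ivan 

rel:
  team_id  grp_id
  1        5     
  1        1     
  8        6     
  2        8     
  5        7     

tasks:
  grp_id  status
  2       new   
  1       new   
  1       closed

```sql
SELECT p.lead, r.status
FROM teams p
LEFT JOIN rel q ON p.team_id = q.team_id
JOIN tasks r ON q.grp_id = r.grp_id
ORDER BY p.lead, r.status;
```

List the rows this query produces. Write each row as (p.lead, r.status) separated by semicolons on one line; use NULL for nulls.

(Carol, closed); (Carol, new)

Step 1 — p LEFT JOIN q on team_id → 4 row(s).
Then INNER JOIN `tasks r` on grp_id: keep only rows whose q.grp_id appears in r.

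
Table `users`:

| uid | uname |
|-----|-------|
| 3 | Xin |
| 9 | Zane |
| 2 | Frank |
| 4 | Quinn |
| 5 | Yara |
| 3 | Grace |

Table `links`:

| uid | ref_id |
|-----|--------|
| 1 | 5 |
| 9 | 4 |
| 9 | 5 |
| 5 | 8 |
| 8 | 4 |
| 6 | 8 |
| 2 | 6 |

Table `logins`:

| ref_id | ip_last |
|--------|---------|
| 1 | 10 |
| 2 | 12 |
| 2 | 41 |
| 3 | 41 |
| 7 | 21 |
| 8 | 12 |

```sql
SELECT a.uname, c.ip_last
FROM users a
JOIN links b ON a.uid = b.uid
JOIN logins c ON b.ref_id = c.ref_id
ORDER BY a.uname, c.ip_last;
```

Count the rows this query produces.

1

Evaluate left to right. First `users a INNER JOIN links b` on uid: 4 row(s).
Then INNER JOIN `logins c` on ref_id: keep only rows whose b.ref_id appears in c.
Result: 1 row(s).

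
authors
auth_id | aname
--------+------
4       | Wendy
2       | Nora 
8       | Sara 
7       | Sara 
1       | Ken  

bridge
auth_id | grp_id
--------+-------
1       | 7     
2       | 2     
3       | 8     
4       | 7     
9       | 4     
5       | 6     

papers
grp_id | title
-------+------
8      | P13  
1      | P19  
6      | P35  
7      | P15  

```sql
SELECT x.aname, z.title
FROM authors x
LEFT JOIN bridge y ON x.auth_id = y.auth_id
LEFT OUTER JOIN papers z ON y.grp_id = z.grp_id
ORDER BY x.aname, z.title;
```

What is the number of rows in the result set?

5

Evaluate left to right. First `authors x LEFT JOIN bridge y` on auth_id: 5 row(s).
Then LEFT JOIN `papers z` on grp_id: each of those 5 rows is kept; rows whose y.grp_id has no match in z get NULL for z's columns.
Result: 5 row(s).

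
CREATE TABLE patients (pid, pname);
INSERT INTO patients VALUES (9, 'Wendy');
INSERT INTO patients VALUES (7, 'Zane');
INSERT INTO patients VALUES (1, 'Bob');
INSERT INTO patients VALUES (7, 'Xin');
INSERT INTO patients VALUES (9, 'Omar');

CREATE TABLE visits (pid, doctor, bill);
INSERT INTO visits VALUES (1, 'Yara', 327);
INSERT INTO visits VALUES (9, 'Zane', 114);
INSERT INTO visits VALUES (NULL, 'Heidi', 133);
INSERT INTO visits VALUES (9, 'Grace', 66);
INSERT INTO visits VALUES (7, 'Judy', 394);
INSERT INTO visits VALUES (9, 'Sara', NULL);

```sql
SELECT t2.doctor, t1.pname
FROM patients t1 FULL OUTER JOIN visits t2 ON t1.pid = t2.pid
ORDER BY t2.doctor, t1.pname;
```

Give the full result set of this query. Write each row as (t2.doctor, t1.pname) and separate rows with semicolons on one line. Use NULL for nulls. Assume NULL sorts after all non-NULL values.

FULL OUTER JOIN keeps every row from both sides; unmatched rows get NULL for the other side's columns.
Matching on t1.pid = t2.pid. A NULL in a compared column never satisfies the condition.
- t1[0] pid=9 → 3 match(es) in t2 → 3 row(s).
- t1[1] pid=7 → 1 match(es) in t2 → 1 row(s).
- t1[2] pid=1 → 1 match(es) in t2 → 1 row(s).
- t1[3] pid=7 → 1 match(es) in t2 → 1 row(s).
- t1[4] pid=9 → 3 match(es) in t2 → 3 row(s).
- 1 t2 row(s) had no t1 match → kept, t1 columns NULL.
After projecting and ordering:
t2.doctor | t1.pname
Grace | Omar
Grace | Wendy
Heidi | NULL
Judy | Xin
Judy | Zane
Sara | Omar
Sara | Wendy
Yara | Bob
Zane | Omar
Zane | Wendy

(Grace, Omar); (Grace, Wendy); (Heidi, NULL); (Judy, Xin); (Judy, Zane); (Sara, Omar); (Sara, Wendy); (Yara, Bob); (Zane, Omar); (Zane, Wendy)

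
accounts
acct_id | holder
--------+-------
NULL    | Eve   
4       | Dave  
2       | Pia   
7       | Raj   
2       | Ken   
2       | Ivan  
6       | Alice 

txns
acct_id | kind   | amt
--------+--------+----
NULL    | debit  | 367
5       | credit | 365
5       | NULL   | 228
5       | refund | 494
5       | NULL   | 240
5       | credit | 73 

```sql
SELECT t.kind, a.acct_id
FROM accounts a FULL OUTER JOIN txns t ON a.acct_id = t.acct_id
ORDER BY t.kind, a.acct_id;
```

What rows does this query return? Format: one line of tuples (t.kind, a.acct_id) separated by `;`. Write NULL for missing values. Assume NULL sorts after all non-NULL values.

(credit, NULL); (credit, NULL); (debit, NULL); (refund, NULL); (NULL, 2); (NULL, 2); (NULL, 2); (NULL, 4); (NULL, 6); (NULL, 7); (NULL, NULL); (NULL, NULL); (NULL, NULL)

FULL OUTER JOIN keeps every row from both sides; unmatched rows get NULL for the other side's columns.
Matching on a.acct_id = t.acct_id. A NULL in a compared column never satisfies the condition.
Matched pairs: 0; unmatched a rows kept: 7; unmatched t rows kept: 6.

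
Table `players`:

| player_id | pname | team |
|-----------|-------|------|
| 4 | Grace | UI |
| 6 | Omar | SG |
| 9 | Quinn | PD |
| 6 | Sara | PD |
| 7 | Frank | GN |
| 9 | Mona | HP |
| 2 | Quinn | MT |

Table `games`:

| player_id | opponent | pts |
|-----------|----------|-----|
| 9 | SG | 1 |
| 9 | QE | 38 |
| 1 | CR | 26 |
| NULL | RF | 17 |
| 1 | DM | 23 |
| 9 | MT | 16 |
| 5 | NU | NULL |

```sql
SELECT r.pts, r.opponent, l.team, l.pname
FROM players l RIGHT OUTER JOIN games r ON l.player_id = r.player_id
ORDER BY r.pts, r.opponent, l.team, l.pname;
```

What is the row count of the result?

RIGHT JOIN keeps every row from `games`; unmatched rows get NULL for `players`'s columns.
Matching on l.player_id = r.player_id. A NULL in a compared column never satisfies the condition.
Matched pairs: 6; unmatched r rows kept: 4.
Total: 6 matched + 4 padded = 10 rows.

10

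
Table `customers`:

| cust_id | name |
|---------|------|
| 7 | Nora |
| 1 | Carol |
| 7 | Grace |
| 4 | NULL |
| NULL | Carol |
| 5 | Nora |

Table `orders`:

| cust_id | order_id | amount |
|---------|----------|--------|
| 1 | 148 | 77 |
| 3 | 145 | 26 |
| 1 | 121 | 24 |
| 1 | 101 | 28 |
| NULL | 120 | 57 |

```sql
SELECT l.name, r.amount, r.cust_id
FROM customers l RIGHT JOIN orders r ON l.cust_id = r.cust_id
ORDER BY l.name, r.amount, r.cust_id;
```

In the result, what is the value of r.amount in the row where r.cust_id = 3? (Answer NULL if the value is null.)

26

RIGHT JOIN keeps every row from `orders`; unmatched rows get NULL for `customers`'s columns.
Matching on l.cust_id = r.cust_id. A NULL in a compared column never satisfies the condition.
Matched pairs: 3; unmatched r rows kept: 2.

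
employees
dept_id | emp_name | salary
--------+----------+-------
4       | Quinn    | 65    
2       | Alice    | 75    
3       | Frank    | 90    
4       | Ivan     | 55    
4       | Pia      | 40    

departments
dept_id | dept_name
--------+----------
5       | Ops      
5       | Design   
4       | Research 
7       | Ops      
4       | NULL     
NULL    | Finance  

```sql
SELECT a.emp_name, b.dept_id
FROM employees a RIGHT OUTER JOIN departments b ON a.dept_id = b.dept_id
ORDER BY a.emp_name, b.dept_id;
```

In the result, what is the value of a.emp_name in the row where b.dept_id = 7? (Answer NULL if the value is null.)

NULL

RIGHT JOIN keeps every row from `departments`; unmatched rows get NULL for `employees`'s columns.
Matching on a.dept_id = b.dept_id. A NULL in a compared column never satisfies the condition.
- a[0] dept_id=4 → 2 match(es) in b → 2 row(s).
- a[1] dept_id=2 → no match.
- a[2] dept_id=3 → no match.
- a[3] dept_id=4 → 2 match(es) in b → 2 row(s).
- a[4] dept_id=4 → 2 match(es) in b → 2 row(s).
- plus 4 unmatched b row(s), each kept with NULL a columns.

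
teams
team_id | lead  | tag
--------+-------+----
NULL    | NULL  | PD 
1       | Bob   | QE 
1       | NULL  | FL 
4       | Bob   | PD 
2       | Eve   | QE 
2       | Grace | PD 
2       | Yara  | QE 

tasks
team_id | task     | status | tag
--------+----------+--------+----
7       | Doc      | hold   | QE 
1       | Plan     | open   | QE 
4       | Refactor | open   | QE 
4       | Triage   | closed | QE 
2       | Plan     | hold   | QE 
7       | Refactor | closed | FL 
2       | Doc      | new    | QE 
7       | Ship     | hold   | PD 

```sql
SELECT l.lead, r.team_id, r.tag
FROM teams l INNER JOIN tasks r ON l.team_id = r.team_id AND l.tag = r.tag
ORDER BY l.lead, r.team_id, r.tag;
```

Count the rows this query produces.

INNER JOIN keeps only pairs where the ON condition holds.
Matching on l.team_id = r.team_id AND l.tag = r.tag. A NULL in a compared column never satisfies the condition.
- l row (team_id=NULL, tag=PD): no match → dropped.
- l row (team_id=1, tag=QE): matches 1 r row(s) → 1 output row(s).
- l row (team_id=1, tag=FL): no match → dropped.
- l row (team_id=4, tag=PD): no match → dropped.
- l row (team_id=2, tag=QE): matches 2 r row(s) → 2 output row(s).
- l row (team_id=2, tag=PD): no match → dropped.
- l row (team_id=2, tag=QE): matches 2 r row(s) → 2 output row(s).
Total: 5 rows.

5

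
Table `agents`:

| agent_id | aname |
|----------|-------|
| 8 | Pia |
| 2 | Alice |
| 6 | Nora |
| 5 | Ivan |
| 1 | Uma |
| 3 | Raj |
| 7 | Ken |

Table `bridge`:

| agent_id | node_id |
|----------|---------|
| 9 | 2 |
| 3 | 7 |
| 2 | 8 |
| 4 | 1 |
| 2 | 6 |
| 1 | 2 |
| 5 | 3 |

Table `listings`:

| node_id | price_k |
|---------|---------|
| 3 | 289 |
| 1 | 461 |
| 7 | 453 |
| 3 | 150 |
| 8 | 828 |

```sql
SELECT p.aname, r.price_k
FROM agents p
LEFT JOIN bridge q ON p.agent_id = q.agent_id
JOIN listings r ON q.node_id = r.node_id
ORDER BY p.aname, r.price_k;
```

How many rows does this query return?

4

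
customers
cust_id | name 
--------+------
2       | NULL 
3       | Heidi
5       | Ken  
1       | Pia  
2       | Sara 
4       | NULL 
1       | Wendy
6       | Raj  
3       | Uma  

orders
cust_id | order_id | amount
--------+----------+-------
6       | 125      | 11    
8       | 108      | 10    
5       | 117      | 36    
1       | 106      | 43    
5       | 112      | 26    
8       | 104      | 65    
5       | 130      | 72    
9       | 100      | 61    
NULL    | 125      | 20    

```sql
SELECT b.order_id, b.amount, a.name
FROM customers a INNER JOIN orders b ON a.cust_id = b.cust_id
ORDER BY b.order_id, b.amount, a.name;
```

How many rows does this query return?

INNER JOIN keeps only pairs where the ON condition holds.
Matching on a.cust_id = b.cust_id. A NULL in a compared column never satisfies the condition.
- a[0] cust_id=2 → no match; dropped.
- a[1] cust_id=3 → no match; dropped.
- a[2] cust_id=5 → 3 match(es) in b → 3 row(s).
- a[3] cust_id=1 → 1 match(es) in b → 1 row(s).
- a[4] cust_id=2 → no match; dropped.
- a[5] cust_id=4 → no match; dropped.
- a[6] cust_id=1 → 1 match(es) in b → 1 row(s).
- a[7] cust_id=6 → 1 match(es) in b → 1 row(s).
- a[8] cust_id=3 → no match; dropped.
Total: 6 rows.

6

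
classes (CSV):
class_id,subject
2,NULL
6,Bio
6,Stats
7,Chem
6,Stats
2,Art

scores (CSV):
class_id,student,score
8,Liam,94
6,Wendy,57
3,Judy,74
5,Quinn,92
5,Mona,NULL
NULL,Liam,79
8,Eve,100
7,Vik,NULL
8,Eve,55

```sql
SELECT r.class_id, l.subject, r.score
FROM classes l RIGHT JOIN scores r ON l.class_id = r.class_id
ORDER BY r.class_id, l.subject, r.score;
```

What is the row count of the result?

11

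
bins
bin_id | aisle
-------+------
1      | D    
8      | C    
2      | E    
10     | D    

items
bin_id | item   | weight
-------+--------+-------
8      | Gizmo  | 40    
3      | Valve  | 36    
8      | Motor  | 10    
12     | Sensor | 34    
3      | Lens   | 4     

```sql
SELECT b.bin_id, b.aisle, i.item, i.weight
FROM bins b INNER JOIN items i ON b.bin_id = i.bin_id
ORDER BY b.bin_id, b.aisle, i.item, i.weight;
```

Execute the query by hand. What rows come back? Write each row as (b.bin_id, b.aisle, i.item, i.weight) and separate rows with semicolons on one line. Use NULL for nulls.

(8, C, Gizmo, 40); (8, C, Motor, 10)

INNER JOIN keeps only pairs where the ON condition holds.
Matching on b.bin_id = i.bin_id.
Matched pairs: 2.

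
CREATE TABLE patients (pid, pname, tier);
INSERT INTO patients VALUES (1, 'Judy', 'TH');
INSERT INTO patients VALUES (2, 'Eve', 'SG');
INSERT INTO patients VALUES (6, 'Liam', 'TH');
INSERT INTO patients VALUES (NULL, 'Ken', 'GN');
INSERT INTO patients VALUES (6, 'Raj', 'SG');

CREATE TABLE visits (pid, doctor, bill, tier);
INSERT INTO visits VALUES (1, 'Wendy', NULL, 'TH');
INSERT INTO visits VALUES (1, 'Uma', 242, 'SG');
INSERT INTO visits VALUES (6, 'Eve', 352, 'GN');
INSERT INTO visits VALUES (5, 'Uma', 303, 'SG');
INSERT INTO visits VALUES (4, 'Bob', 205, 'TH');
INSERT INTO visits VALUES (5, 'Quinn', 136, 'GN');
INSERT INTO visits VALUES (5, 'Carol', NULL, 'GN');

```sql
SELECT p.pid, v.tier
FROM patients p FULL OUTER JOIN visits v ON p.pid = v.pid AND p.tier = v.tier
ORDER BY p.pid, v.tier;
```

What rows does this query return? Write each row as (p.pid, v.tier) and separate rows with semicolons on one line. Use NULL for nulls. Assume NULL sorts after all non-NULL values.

FULL OUTER JOIN keeps every row from both sides; unmatched rows get NULL for the other side's columns.
Matching on p.pid = v.pid AND p.tier = v.tier. A NULL in a compared column never satisfies the condition.
- p (pid=1, tier=TH) pairs with 1 row(s) of v.
- p (pid=2, tier=SG) has no partner → padded with NULL.
- p (pid=6, tier=TH) has no partner → padded with NULL.
- p (pid=NULL, tier=GN) has no partner → padded with NULL.
- p (pid=6, tier=SG) has no partner → padded with NULL.
- plus 6 unmatched v row(s), each kept with NULL p columns.

(1, TH); (2, NULL); (6, NULL); (6, NULL); (NULL, GN); (NULL, GN); (NULL, GN); (NULL, SG); (NULL, SG); (NULL, TH); (NULL, NULL)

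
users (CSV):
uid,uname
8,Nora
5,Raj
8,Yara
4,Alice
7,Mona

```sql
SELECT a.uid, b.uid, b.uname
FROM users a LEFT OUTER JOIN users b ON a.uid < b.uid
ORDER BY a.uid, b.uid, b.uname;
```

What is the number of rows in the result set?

11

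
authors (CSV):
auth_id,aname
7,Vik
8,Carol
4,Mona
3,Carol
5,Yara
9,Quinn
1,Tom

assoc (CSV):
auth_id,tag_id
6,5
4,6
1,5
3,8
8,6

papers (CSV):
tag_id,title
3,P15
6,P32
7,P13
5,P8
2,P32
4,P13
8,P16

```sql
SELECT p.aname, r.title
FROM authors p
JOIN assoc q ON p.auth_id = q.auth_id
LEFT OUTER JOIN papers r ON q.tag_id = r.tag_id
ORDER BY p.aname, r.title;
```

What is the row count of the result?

Evaluate left to right. First `authors p INNER JOIN assoc q` on auth_id: 4 row(s).
Then LEFT JOIN `papers r` on tag_id: each of those 4 rows is kept; rows whose q.tag_id has no match in r get NULL for r's columns.
Result: 4 row(s).

4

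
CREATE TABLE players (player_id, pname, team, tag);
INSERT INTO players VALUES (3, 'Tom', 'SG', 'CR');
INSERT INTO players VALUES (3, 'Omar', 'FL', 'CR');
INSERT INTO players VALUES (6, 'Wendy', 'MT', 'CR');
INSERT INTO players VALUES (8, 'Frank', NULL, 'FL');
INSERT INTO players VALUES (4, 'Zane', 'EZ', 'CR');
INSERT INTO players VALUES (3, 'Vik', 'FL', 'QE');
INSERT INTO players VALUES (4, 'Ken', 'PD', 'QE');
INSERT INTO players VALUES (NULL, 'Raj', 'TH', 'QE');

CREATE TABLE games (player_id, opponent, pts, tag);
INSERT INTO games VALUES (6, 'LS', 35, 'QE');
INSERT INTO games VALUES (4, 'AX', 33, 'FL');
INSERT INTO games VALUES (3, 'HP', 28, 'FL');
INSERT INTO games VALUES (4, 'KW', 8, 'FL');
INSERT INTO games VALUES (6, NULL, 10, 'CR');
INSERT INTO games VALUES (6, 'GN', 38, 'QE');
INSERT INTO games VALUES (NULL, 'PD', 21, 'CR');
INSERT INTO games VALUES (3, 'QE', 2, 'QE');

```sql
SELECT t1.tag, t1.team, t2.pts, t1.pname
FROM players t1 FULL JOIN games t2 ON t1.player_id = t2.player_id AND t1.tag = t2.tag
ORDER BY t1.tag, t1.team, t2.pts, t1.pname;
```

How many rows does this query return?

FULL OUTER JOIN keeps every row from both sides; unmatched rows get NULL for the other side's columns.
Matching on t1.player_id = t2.player_id AND t1.tag = t2.tag. A NULL in a compared column never satisfies the condition.
- t1 row (player_id=3, tag=CR): no match → kept, t2 columns NULL.
- t1 row (player_id=3, tag=CR): no match → kept, t2 columns NULL.
- t1 row (player_id=6, tag=CR): matches 1 t2 row(s) → 1 output row(s).
- t1 row (player_id=8, tag=FL): no match → kept, t2 columns NULL.
- t1 row (player_id=4, tag=CR): no match → kept, t2 columns NULL.
- t1 row (player_id=3, tag=QE): matches 1 t2 row(s) → 1 output row(s).
- t1 row (player_id=4, tag=QE): no match → kept, t2 columns NULL.
- t1 row (player_id=NULL, tag=QE): no match → kept, t2 columns NULL.
- 6 t2 row(s) had no t1 match → kept, t1 columns NULL.
Total: 2 matched + 12 padded = 14 rows.

14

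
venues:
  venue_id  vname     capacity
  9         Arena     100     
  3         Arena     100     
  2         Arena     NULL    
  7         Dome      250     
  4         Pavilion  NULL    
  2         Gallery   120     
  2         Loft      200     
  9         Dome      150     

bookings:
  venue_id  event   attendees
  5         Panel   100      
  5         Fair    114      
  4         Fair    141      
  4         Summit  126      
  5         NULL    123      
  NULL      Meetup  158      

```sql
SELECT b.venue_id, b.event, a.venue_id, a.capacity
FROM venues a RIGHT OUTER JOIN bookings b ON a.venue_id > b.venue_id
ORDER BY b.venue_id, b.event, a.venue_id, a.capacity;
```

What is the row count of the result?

RIGHT JOIN keeps every row from `bookings`; unmatched rows get NULL for `venues`'s columns.
Matching on a.venue_id > b.venue_id. A NULL in a compared column never satisfies the condition.
- a[0] venue_id=9 → 5 match(es) in b → 5 row(s).
- a[1] venue_id=3 → no match.
- a[2] venue_id=2 → no match.
- a[3] venue_id=7 → 5 match(es) in b → 5 row(s).
- a[4] venue_id=4 → no match.
- a[5] venue_id=2 → no match.
- a[6] venue_id=2 → no match.
- a[7] venue_id=9 → 5 match(es) in b → 5 row(s).
- 1 b row(s) had no a match → kept, a columns NULL.
Total: 15 matched + 1 padded = 16 rows.

16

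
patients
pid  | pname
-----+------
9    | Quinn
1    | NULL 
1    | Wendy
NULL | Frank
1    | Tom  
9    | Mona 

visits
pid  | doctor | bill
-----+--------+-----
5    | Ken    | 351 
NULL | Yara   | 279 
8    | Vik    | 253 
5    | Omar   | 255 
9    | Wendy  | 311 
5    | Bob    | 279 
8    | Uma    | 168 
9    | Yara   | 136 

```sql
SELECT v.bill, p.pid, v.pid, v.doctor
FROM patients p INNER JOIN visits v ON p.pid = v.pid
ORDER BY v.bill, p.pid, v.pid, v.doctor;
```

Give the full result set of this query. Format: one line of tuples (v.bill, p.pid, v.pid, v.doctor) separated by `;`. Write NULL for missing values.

(136, 9, 9, Yara); (136, 9, 9, Yara); (311, 9, 9, Wendy); (311, 9, 9, Wendy)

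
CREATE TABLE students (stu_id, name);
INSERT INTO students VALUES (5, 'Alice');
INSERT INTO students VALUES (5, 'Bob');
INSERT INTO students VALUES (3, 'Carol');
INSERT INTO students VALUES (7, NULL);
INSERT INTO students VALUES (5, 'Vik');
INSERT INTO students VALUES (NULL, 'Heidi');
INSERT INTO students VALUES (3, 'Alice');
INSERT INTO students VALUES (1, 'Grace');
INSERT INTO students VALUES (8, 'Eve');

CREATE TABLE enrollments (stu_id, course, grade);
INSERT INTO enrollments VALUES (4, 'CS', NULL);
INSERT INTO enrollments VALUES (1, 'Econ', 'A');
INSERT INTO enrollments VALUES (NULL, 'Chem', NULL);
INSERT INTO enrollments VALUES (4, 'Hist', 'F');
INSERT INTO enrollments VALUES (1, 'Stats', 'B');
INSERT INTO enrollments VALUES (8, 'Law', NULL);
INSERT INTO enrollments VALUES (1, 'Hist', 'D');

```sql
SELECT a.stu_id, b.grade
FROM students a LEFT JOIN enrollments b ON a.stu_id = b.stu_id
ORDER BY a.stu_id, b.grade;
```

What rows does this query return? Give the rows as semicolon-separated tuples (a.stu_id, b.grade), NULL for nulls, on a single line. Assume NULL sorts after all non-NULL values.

(1, A); (1, B); (1, D); (3, NULL); (3, NULL); (5, NULL); (5, NULL); (5, NULL); (7, NULL); (8, NULL); (NULL, NULL)

LEFT JOIN keeps every row from `students`; unmatched rows get NULL for `enrollments`'s columns.
Matching on a.stu_id = b.stu_id. A NULL in a compared column never satisfies the condition.
Matched pairs: 4; unmatched a rows kept: 7.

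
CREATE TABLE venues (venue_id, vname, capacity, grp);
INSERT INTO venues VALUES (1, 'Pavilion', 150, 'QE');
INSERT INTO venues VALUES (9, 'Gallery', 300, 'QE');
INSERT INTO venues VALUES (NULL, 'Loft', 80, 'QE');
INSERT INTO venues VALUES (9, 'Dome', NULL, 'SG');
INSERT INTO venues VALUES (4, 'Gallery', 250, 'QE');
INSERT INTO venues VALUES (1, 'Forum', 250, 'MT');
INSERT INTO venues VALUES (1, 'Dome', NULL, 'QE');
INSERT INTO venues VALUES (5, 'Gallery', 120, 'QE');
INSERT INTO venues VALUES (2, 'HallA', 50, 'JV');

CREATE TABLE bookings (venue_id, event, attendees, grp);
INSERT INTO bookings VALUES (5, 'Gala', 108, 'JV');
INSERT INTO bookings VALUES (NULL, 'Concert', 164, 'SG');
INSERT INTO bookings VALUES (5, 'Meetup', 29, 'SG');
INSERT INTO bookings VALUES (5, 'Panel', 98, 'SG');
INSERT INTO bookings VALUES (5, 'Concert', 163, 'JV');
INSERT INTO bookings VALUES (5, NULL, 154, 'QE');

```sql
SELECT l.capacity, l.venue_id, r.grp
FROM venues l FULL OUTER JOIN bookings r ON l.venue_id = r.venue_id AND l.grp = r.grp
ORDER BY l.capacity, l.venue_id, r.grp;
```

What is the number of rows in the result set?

14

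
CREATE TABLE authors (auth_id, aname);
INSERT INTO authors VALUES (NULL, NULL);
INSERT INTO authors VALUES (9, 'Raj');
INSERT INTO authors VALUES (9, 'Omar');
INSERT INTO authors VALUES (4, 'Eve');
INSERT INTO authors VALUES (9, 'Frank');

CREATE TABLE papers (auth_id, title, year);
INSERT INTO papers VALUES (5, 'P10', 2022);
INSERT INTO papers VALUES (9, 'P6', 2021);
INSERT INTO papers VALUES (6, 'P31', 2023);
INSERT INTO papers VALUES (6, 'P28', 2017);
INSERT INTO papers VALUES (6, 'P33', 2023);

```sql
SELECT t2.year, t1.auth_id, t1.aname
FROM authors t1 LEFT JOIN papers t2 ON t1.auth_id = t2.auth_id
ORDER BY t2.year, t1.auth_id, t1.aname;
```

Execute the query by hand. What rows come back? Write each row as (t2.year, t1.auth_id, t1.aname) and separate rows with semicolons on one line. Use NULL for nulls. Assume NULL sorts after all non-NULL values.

LEFT JOIN keeps every row from `authors`; unmatched rows get NULL for `papers`'s columns.
Matching on t1.auth_id = t2.auth_id. A NULL in a compared column never satisfies the condition.
- t1 (auth_id=NULL) has no partner → padded with NULL.
- t1 (auth_id=9) pairs with 1 row(s) of t2.
- t1 (auth_id=9) pairs with 1 row(s) of t2.
- t1 (auth_id=4) has no partner → padded with NULL.
- t1 (auth_id=9) pairs with 1 row(s) of t2.
After projecting and ordering:
t2.year | t1.auth_id | t1.aname
2021 | 9 | Frank
2021 | 9 | Omar
2021 | 9 | Raj
NULL | 4 | Eve
NULL | NULL | NULL

(2021, 9, Frank); (2021, 9, Omar); (2021, 9, Raj); (NULL, 4, Eve); (NULL, NULL, NULL)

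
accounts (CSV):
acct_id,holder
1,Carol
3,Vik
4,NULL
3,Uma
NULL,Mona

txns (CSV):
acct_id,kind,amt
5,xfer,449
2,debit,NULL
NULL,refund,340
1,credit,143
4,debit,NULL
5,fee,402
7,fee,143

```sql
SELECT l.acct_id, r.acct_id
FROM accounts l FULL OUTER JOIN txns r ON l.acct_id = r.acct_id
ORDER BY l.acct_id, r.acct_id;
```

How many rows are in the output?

FULL OUTER JOIN keeps every row from both sides; unmatched rows get NULL for the other side's columns.
Matching on l.acct_id = r.acct_id. A NULL in a compared column never satisfies the condition.
- l row (acct_id=1): matches 1 r row(s) → 1 output row(s).
- l row (acct_id=3): no match → kept, r columns NULL.
- l row (acct_id=4): matches 1 r row(s) → 1 output row(s).
- l row (acct_id=3): no match → kept, r columns NULL.
- l row (acct_id=NULL): no match → kept, r columns NULL.
- 5 row(s) from r found no l partner → padded with NULL.
Total: 2 matched + 8 padded = 10 rows.

10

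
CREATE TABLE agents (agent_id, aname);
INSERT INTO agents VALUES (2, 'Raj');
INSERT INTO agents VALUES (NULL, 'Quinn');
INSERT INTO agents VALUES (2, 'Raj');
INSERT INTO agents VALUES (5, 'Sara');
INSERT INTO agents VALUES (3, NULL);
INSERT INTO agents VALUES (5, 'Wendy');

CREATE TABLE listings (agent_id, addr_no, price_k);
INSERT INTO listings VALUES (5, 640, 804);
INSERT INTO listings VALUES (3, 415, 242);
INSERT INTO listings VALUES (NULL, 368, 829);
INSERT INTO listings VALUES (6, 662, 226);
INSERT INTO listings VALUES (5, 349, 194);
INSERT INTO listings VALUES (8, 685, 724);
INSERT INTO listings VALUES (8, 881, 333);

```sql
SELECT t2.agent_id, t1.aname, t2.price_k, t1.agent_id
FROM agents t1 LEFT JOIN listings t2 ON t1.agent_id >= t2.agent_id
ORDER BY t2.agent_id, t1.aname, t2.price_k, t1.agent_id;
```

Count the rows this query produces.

10

LEFT JOIN keeps every row from `agents`; unmatched rows get NULL for `listings`'s columns.
Matching on t1.agent_id >= t2.agent_id. A NULL in a compared column never satisfies the condition.
Matched pairs: 7; unmatched t1 rows kept: 3.
Total: 7 matched + 3 padded = 10 rows.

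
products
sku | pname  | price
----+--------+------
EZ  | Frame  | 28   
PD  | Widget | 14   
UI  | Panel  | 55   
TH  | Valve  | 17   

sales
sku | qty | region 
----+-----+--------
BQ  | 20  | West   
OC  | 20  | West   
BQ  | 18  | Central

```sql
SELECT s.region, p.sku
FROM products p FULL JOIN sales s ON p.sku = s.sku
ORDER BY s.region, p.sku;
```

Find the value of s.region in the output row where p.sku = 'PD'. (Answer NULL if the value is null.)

NULL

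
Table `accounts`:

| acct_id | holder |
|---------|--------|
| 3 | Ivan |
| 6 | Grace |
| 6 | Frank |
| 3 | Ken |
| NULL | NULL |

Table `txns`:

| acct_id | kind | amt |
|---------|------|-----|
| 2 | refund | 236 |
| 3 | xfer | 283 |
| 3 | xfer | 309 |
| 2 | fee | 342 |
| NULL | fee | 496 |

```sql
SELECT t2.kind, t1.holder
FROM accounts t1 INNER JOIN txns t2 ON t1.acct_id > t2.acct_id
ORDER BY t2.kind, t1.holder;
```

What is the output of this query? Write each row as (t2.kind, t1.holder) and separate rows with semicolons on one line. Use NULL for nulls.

(fee, Frank); (fee, Grace); (fee, Ivan); (fee, Ken); (refund, Frank); (refund, Grace); (refund, Ivan); (refund, Ken); (xfer, Frank); (xfer, Frank); (xfer, Grace); (xfer, Grace)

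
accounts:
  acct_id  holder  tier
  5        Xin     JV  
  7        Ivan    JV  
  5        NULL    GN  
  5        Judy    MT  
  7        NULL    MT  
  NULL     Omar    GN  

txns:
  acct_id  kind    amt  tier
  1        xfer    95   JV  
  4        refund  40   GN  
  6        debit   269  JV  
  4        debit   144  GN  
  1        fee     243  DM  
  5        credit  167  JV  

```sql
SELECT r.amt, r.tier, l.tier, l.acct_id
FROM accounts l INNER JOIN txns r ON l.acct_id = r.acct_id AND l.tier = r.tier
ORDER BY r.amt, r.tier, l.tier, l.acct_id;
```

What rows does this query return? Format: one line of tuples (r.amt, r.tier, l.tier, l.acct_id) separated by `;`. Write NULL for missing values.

(167, JV, JV, 5)

INNER JOIN keeps only pairs where the ON condition holds.
Matching on l.acct_id = r.acct_id AND l.tier = r.tier. A NULL in a compared column never satisfies the condition.
Matched pairs: 1.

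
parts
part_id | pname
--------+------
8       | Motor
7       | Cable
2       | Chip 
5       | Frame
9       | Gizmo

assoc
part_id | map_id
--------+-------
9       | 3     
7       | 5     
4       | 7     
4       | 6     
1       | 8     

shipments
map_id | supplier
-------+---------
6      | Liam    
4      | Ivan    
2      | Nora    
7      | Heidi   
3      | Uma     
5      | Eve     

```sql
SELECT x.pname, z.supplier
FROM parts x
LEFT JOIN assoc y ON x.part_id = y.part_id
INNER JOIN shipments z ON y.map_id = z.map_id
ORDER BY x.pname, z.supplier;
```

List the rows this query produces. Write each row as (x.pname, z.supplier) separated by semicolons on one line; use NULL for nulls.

Joins associate left-to-right: parts LEFT JOIN assoc on part_id gives 5 intermediate row(s).
Then INNER JOIN `shipments z` on map_id: keep only rows whose y.map_id appears in z.

(Cable, Eve); (Gizmo, Uma)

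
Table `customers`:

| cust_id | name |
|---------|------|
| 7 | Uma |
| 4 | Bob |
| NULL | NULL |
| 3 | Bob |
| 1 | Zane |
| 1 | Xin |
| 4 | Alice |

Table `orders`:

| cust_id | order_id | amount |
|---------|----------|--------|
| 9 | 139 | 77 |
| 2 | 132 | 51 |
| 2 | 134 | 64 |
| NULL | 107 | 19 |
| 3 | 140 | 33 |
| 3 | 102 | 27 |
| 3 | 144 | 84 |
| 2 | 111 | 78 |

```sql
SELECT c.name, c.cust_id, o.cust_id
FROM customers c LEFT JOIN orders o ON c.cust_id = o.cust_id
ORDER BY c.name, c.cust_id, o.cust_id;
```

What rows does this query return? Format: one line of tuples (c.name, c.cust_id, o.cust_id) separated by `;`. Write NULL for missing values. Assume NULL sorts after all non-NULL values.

(Alice, 4, NULL); (Bob, 3, 3); (Bob, 3, 3); (Bob, 3, 3); (Bob, 4, NULL); (Uma, 7, NULL); (Xin, 1, NULL); (Zane, 1, NULL); (NULL, NULL, NULL)

LEFT JOIN keeps every row from `customers`; unmatched rows get NULL for `orders`'s columns.
Matching on c.cust_id = o.cust_id. A NULL in a compared column never satisfies the condition.
Matched pairs: 3; unmatched c rows kept: 6.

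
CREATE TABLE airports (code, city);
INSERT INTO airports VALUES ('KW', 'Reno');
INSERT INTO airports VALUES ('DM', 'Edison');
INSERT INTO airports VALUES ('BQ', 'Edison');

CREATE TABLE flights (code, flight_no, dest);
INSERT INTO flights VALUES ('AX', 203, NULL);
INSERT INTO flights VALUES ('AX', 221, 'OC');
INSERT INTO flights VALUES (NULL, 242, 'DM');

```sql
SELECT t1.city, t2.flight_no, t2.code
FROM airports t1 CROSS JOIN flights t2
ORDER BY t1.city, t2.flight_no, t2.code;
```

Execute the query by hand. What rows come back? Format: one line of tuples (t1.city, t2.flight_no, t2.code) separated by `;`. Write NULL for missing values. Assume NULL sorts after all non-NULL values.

CROSS JOIN pairs every row of `airports` with every row of `flights`: 3 × 3 = 9 rows.
After projecting and ordering:
t1.city | t2.flight_no | t2.code
Edison | 203 | AX
Edison | 203 | AX
Edison | 221 | AX
Edison | 221 | AX
Edison | 242 | NULL
Edison | 242 | NULL
Reno | 203 | AX
Reno | 221 | AX
Reno | 242 | NULL

(Edison, 203, AX); (Edison, 203, AX); (Edison, 221, AX); (Edison, 221, AX); (Edison, 242, NULL); (Edison, 242, NULL); (Reno, 203, AX); (Reno, 221, AX); (Reno, 242, NULL)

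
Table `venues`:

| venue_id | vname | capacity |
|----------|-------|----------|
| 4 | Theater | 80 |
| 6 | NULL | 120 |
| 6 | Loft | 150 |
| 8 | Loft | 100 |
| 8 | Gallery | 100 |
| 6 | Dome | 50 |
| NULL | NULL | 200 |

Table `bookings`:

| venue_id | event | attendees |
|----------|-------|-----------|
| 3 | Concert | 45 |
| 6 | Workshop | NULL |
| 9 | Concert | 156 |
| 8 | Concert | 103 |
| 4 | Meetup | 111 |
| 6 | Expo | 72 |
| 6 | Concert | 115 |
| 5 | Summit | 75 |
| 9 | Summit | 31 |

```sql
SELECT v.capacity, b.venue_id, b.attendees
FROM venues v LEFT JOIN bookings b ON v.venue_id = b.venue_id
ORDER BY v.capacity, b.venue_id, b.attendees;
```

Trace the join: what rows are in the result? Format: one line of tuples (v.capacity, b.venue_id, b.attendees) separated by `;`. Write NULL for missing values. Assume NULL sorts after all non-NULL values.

(50, 6, 72); (50, 6, 115); (50, 6, NULL); (80, 4, 111); (100, 8, 103); (100, 8, 103); (120, 6, 72); (120, 6, 115); (120, 6, NULL); (150, 6, 72); (150, 6, 115); (150, 6, NULL); (200, NULL, NULL)

LEFT JOIN keeps every row from `venues`; unmatched rows get NULL for `bookings`'s columns.
Matching on v.venue_id = b.venue_id. A NULL in a compared column never satisfies the condition.
- v row (venue_id=4): matches 1 b row(s) → 1 output row(s).
- v row (venue_id=6): matches 3 b row(s) → 3 output row(s).
- v row (venue_id=6): matches 3 b row(s) → 3 output row(s).
- v row (venue_id=8): matches 1 b row(s) → 1 output row(s).
- v row (venue_id=8): matches 1 b row(s) → 1 output row(s).
- v row (venue_id=6): matches 3 b row(s) → 3 output row(s).
- v row (venue_id=NULL): no match → kept, b columns NULL.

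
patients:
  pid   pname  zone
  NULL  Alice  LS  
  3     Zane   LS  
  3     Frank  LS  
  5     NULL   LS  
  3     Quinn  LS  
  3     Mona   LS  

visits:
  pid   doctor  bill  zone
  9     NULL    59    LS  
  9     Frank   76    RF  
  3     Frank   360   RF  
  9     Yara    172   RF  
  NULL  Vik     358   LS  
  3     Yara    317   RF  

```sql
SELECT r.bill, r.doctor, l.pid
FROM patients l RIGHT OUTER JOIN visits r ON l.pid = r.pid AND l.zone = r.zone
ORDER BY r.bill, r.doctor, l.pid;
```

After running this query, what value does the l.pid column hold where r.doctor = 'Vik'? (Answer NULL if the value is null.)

NULL

RIGHT JOIN keeps every row from `visits`; unmatched rows get NULL for `patients`'s columns.
Matching on l.pid = r.pid AND l.zone = r.zone. A NULL in a compared column never satisfies the condition.
- l row (pid=NULL, zone=LS): no match.
- l row (pid=3, zone=LS): no match.
- l row (pid=3, zone=LS): no match.
- l row (pid=5, zone=LS): no match.
- l row (pid=3, zone=LS): no match.
- l row (pid=3, zone=LS): no match.
- 6 r row(s) had no l match → kept, l columns NULL.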